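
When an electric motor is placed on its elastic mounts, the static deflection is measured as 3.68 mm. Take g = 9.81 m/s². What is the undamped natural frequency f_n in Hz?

ω_n = √(g/δ_st) = √(9.81/0.00368) = √2666 = 51.63 rad/s.
f_n = ω_n/(2π) = 51.63/6.283 = 8.217 Hz.

8.22 Hz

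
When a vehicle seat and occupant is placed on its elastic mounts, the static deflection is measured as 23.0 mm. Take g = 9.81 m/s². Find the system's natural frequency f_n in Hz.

ω_n = √(g/δ_st) = √(9.81/0.0230) = √426.5 = 20.65 rad/s.
f_n = ω_n/(2π) = 20.65/6.283 = 3.287 Hz.

3.29 Hz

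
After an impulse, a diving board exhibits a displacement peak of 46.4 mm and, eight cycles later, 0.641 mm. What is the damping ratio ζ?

Logarithmic decrement δ = (1/n)·ln(x₀/x_n) = (1/8)·ln(46.4/0.641) = (1/8)·ln(72.39) = 0.5353.
ζ = δ/√(4π² + δ²) = 0.5353/√(39.48 + 0.286) = 0.5353/6.306 = 0.08488.

0.0849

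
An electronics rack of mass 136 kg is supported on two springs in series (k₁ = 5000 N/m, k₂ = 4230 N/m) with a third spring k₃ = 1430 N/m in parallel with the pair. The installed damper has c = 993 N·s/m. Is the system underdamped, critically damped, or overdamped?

underdamped

Series pair: k_s = k₁k₂/(k₁+k₂) = (5000)(4230)/(5000 + 4230) = 2291 N/m. In parallel with k₃: k_eq = 2291 + 1430 = 3721 N/m.
c_c = 2√(k_eq·m) = 1423 N·s/m; ζ = c/c_c = 993/1423 = 0.698.
Since ζ < 1 the system is underdamped.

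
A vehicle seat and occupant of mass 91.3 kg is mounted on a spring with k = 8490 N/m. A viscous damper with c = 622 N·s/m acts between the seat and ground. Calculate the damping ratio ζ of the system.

ω_n = √(k/m) = √(8490/91.3) = 9.643 rad/s.
Critical damping c_c = 2√(k·m) = 2√(8490 × 91.3) = 1761 N·s/m, so ζ = c/c_c = 622/1761 = 0.3532.

0.353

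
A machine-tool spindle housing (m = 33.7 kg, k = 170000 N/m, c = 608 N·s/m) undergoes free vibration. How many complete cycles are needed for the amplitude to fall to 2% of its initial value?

5 cycles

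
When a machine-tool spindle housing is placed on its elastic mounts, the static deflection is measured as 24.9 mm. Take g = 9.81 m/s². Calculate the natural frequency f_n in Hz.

3.16 Hz

ω_n = √(g/δ_st) = √(9.81/0.0249) = √394.0 = 19.85 rad/s.
f_n = ω_n/(2π) = 19.85/6.283 = 3.159 Hz.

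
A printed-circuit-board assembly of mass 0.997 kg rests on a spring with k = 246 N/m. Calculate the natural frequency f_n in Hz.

2.50 Hz

ω_n = √(k/m) = √(246.0/0.997) = √246.7 = 15.71 rad/s.
f_n = ω_n/(2π) = 15.71/6.283 = 2.500 Hz.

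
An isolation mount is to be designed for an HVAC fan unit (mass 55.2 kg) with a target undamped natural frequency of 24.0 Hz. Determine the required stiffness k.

1260000 N/m

ω_n = 2πf_n = 2π × 24.0 = 150.8 rad/s.
k = m·ω_n² = 55.2 × 150.8² = 55.2 × 22740 = 1255000 N/m.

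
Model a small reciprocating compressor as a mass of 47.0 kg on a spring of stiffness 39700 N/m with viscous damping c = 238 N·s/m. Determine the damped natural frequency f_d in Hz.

ω_n = √(k/m) = √(39700/47.0) = 29.06 rad/s.
Critical damping c_c = 2√(k·m) = 2√(39700 × 47.0) = 2732 N·s/m, so ζ = c/c_c = 238/2732 = 0.08712.
ω_d = ω_n√(1 − ζ²) = 29.06 × √(1 − 0.00759) = 28.95 rad/s.
f_d = ω_d/(2π) = 4.608 Hz.

4.61 Hz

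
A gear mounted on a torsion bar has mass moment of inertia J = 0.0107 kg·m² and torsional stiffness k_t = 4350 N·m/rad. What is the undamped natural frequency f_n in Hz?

ω_n = √(k_t/J) = √(4350/0.0107) = √406500 = 637.6 rad/s.
f_n = ω_n/(2π) = 637.6/6.283 = 101.5 Hz.

101 Hz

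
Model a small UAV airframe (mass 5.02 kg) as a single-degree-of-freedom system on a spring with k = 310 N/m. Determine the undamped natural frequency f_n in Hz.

1.25 Hz

ω_n = √(k/m) = √(310.0/5.02) = √61.75 = 7.858 rad/s.
f_n = ω_n/(2π) = 7.858/6.283 = 1.251 Hz.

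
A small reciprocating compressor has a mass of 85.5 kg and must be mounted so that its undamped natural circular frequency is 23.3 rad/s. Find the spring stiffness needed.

46400 N/m

k = m·ω_n² = 85.5 × 23.30² = 85.5 × 542.9 = 46420 N/m.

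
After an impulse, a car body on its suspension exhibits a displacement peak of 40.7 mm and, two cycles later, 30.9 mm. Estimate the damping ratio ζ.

0.0219

Logarithmic decrement δ = (1/n)·ln(x₀/x_n) = (1/2)·ln(40.7/30.9) = (1/2)·ln(1.317) = 0.1377.
ζ = δ/√(4π² + δ²) = 0.1377/√(39.48 + 0.0190) = 0.1377/6.285 = 0.02192.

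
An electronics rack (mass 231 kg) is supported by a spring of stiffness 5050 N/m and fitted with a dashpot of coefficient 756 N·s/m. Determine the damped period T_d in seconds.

1.43 s

ω_n = √(k/m) = √(5050/231) = 4.676 rad/s.
Critical damping c_c = 2√(k·m) = 2√(5050 × 231) = 2160 N·s/m, so ζ = c/c_c = 756/2160 = 0.3500.
ω_d = ω_n√(1 − ζ²) = 4.676 × √(1 − 0.122) = 4.380 rad/s.
T_d = 2π/ω_d = 1.435 s.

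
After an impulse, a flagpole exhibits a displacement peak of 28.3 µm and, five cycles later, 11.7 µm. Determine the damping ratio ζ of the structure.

Logarithmic decrement δ = (1/n)·ln(x₀/x_n) = (1/5)·ln(28.3/11.7) = (1/5)·ln(2.419) = 0.1767.
ζ = δ/√(4π² + δ²) = 0.1767/√(39.48 + 0.0312) = 0.1767/6.286 = 0.02810.

0.0281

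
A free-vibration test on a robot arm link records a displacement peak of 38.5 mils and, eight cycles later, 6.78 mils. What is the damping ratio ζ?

Logarithmic decrement δ = (1/n)·ln(x₀/x_n) = (1/8)·ln(38.5/6.78) = (1/8)·ln(5.678) = 0.2171.
ζ = δ/√(4π² + δ²) = 0.2171/√(39.48 + 0.0471) = 0.2171/6.287 = 0.03453.

0.0345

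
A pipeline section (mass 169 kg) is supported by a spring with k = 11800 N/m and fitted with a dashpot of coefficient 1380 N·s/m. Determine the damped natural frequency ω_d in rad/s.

ω_n = √(k/m) = √(11800/169) = 8.356 rad/s.
Critical damping c_c = 2√(k·m) = 2√(11800 × 169) = 2824 N·s/m, so ζ = c/c_c = 1380/2824 = 0.4886.
ω_d = ω_n√(1 − ζ²) = 8.356 × √(1 − 0.239) = 7.291 rad/s.

7.29 rad/s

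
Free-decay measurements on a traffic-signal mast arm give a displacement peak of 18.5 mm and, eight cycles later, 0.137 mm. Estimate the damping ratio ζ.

0.0971

Logarithmic decrement δ = (1/n)·ln(x₀/x_n) = (1/8)·ln(18.5/0.137) = (1/8)·ln(135.0) = 0.6132.
ζ = δ/√(4π² + δ²) = 0.6132/√(39.48 + 0.376) = 0.6132/6.313 = 0.09713.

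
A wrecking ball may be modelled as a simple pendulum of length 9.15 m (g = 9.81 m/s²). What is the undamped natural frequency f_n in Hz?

0.165 Hz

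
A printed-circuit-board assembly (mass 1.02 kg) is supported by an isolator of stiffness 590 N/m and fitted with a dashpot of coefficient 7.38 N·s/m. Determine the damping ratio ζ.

ω_n = √(k/m) = √(590.0/1.02) = 24.05 rad/s.
Critical damping c_c = 2√(k·m) = 2√(590.0 × 1.02) = 49.06 N·s/m, so ζ = c/c_c = 7.38/49.06 = 0.1504.

0.150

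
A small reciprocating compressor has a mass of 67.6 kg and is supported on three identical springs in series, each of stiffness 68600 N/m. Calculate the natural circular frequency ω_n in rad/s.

18.4 rad/s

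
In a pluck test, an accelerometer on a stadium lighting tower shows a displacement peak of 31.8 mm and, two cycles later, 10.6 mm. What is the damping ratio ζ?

Logarithmic decrement δ = (1/n)·ln(x₀/x_n) = (1/2)·ln(31.8/10.6) = (1/2)·ln(3.000) = 0.5493.
ζ = δ/√(4π² + δ²) = 0.5493/√(39.48 + 0.302) = 0.5493/6.307 = 0.08709.

0.0871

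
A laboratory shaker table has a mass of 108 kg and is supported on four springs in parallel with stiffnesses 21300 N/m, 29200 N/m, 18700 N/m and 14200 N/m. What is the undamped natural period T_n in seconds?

Parallel springs add: k_eq = 21300 + 29200 + 18700 + 14200 = 83400 N/m.
ω_n = √(k_eq/m) = √(83400/108) = √772.2 = 27.79 rad/s.
T_n = 2π/ω_n = 6.283/27.79 = 0.2261 s.

0.226 s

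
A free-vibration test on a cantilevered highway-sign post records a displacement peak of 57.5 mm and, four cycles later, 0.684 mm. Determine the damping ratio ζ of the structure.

Logarithmic decrement δ = (1/n)·ln(x₀/x_n) = (1/4)·ln(57.5/0.684) = (1/4)·ln(84.06) = 1.108.
ζ = δ/√(4π² + δ²) = 1.108/√(39.48 + 1.23) = 1.108/6.380 = 0.1736.

0.174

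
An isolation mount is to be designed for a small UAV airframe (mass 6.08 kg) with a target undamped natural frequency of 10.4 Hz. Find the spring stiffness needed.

ω_n = 2πf_n = 2π × 10.4 = 65.35 rad/s.
k = m·ω_n² = 6.08 × 65.35² = 6.08 × 4270 = 25960 N/m.

26000 N/m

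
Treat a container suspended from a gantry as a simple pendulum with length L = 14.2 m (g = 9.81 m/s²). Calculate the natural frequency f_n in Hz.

0.132 Hz

For a simple pendulum ω_n = √(g/L) = √(9.81/14.2) = √0.6908 = 0.8312 rad/s.
f_n = ω_n/(2π) = 0.8312/6.283 = 0.1323 Hz.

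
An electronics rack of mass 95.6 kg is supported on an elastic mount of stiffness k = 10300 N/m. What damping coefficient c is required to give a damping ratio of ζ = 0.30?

c_c = 2√(k·m) = 2√(10300 × 95.6) = 1985 N·s/m.
c = ζ·c_c = 0.30 × 1985 = 595.4 N·s/m.

595 N·s/m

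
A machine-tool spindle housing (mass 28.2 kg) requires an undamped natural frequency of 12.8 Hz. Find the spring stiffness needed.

ω_n = 2πf_n = 2π × 12.8 = 80.42 rad/s.
k = m·ω_n² = 28.2 × 80.42² = 28.2 × 6468 = 182400 N/m.

182000 N/m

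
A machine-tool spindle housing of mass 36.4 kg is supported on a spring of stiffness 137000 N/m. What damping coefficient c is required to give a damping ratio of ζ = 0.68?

c_c = 2√(k·m) = 2√(137000 × 36.4) = 4466 N·s/m.
c = ζ·c_c = 0.68 × 4466 = 3037 N·s/m.

3040 N·s/m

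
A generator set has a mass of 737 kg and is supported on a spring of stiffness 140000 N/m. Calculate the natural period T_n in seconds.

0.456 s

ω_n = √(k/m) = √(140000/737) = √190.0 = 13.78 rad/s.
T_n = 2π/ω_n = 6.283/13.78 = 0.4559 s.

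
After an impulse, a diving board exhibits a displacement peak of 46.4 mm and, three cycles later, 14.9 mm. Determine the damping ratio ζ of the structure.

0.0602

Logarithmic decrement δ = (1/n)·ln(x₀/x_n) = (1/3)·ln(46.4/14.9) = (1/3)·ln(3.114) = 0.3786.
ζ = δ/√(4π² + δ²) = 0.3786/√(39.48 + 0.143) = 0.3786/6.295 = 0.06015.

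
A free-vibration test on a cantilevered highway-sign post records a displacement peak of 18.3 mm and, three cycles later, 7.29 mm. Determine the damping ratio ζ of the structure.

Logarithmic decrement δ = (1/n)·ln(x₀/x_n) = (1/3)·ln(18.3/7.29) = (1/3)·ln(2.510) = 0.3068.
ζ = δ/√(4π² + δ²) = 0.3068/√(39.48 + 0.0941) = 0.3068/6.291 = 0.04877.

0.0488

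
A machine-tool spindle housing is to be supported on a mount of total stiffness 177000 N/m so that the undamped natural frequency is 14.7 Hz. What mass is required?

ω_n = 2πf_n = 2π × 14.7 = 92.36 rad/s.
m = k/ω_n² = 177000/92.36² = 177000/8531 = 20.75 kg.

20.7 kg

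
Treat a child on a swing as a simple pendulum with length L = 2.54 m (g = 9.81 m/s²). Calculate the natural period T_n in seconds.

3.20 s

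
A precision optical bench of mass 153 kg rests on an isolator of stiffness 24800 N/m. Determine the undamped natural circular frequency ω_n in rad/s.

12.7 rad/s

ω_n = √(k/m) = √(24800/153) = √162.1 = 12.73 rad/s.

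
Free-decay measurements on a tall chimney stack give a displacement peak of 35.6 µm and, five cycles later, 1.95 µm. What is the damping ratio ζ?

Logarithmic decrement δ = (1/n)·ln(x₀/x_n) = (1/5)·ln(35.6/1.95) = (1/5)·ln(18.26) = 0.5809.
ζ = δ/√(4π² + δ²) = 0.5809/√(39.48 + 0.337) = 0.5809/6.310 = 0.09206.

0.0921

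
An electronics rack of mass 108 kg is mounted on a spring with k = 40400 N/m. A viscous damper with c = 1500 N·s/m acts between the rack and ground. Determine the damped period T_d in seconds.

ω_n = √(k/m) = √(40400/108) = 19.34 rad/s.
Critical damping c_c = 2√(k·m) = 2√(40400 × 108) = 4178 N·s/m, so ζ = c/c_c = 1500/4178 = 0.3591.
ω_d = ω_n√(1 − ζ²) = 19.34 × √(1 − 0.129) = 18.05 rad/s.
T_d = 2π/ω_d = 0.3481 s.

0.348 s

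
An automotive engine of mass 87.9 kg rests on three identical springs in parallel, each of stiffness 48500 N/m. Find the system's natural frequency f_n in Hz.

Parallel springs add: k_eq = 3 × 48500 = 145500 N/m.
ω_n = √(k_eq/m) = √(145500/87.9) = √1655 = 40.69 rad/s.
f_n = ω_n/(2π) = 40.69/6.283 = 6.475 Hz.

6.48 Hz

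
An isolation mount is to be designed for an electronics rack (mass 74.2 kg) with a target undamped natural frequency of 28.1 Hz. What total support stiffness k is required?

ω_n = 2πf_n = 2π × 28.1 = 176.6 rad/s.
k = m·ω_n² = 74.2 × 176.6² = 74.2 × 31170 = 2313000 N/m.

2310000 N/m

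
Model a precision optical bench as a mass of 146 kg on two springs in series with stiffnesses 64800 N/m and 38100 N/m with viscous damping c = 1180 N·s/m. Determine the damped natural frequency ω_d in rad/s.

Series springs: 1/k_eq = 1/64800 + 1/38100 = 4.168×10^-5, so k_eq = 23990 N/m.
ω_n = √(k_eq/m) = √(23990/146) = 12.82 rad/s.
Critical damping c_c = 2√(k_eq·m) = 2√(23990 × 146) = 3743 N·s/m, so ζ = c/c_c = 1180/3743 = 0.3152.
ω_d = ω_n√(1 − ζ²) = 12.82 × √(1 − 0.0994) = 12.17 rad/s.

12.2 rad/s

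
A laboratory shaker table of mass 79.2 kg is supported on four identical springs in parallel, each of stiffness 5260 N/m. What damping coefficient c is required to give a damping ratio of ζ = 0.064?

165 N·s/m

Parallel springs add: k_eq = 4 × 5260 = 21040 N/m.
c_c = 2√(k_eq·m) = 2√(21040 × 79.2) = 2582 N·s/m.
c = ζ·c_c = 0.064 × 2582 = 165.2 N·s/m.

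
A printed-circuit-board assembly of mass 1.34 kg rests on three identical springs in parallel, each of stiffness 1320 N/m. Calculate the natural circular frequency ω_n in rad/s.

Parallel springs add: k_eq = 3 × 1320 = 3960 N/m.
ω_n = √(k_eq/m) = √(3960/1.34) = √2955 = 54.36 rad/s.

54.4 rad/s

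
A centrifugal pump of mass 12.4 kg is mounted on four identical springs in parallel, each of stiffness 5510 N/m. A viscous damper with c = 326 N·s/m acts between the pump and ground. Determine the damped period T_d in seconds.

0.157 s

Parallel springs add: k_eq = 4 × 5510 = 22040 N/m.
ω_n = √(k_eq/m) = √(22040/12.4) = 42.16 rad/s.
Critical damping c_c = 2√(k_eq·m) = 2√(22040 × 12.4) = 1046 N·s/m, so ζ = c/c_c = 326/1046 = 0.3118.
ω_d = ω_n√(1 − ζ²) = 42.16 × √(1 − 0.0972) = 40.06 rad/s.
T_d = 2π/ω_d = 0.1569 s.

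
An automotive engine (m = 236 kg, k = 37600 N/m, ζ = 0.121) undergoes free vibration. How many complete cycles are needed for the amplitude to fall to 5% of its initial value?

4 cycles

Logarithmic decrement δ = 2πζ/√(1 − ζ²) = 2π × 0.1210/√(1 − 0.0146) = 0.7659.
x_n/x₀ = e^(−nδ) ≤ 0.05; take ln: n ≥ ln(1/0.05)/δ = 2.996/0.7659 = 3.911.
So 4 complete cycles are required.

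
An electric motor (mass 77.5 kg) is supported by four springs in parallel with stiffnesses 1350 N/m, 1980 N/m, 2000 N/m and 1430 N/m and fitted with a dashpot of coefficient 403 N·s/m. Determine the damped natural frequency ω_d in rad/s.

8.97 rad/s

Parallel springs add: k_eq = 1350 + 1980 + 2000 + 1430 = 6760 N/m.
ω_n = √(k_eq/m) = √(6760/77.5) = 9.339 rad/s.
Critical damping c_c = 2√(k_eq·m) = 2√(6760 × 77.5) = 1448 N·s/m, so ζ = c/c_c = 403/1448 = 0.2784.
ω_d = ω_n√(1 − ζ²) = 9.339 × √(1 − 0.0775) = 8.970 rad/s.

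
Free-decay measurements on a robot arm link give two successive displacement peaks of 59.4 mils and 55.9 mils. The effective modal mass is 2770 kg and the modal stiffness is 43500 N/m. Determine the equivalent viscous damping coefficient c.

212 N·s/m

Logarithmic decrement δ = (1/n)·ln(x₀/x_n) = (1/1)·ln(59.4/55.9) = (1/1)·ln(1.063) = 0.06073.
ζ = δ/√(4π² + δ²) = 0.06073/√(39.48 + 0.00369) = 0.06073/6.283 = 0.009665.
c = ζ · 2√(km) = 0.009665 × 2√(43500 × 2770) = 0.009665 × 21950 = 212.2 N·s/m.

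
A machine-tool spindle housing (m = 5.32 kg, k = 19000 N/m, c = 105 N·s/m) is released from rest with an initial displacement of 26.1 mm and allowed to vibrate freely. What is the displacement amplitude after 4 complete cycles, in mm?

0.388 mm

ζ = c/(2√(km)) = 105/(2√(19000 × 5.32)) = 105/635.9 = 0.1651.
Logarithmic decrement δ = 2πζ/√(1 − ζ²) = 2π × 0.1651/√(1 − 0.0273) = 1.052.
After n cycles, x_n/x₀ = e^(−nδ), so x_4 = 26.1 × e^(−4 × 1.052) = 26.1 × 0.01488 = 0.3883 mm.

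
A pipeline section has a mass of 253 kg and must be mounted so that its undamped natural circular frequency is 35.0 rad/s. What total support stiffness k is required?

k = m·ω_n² = 253 × 35.00² = 253 × 1225 = 309900 N/m.

310000 N/m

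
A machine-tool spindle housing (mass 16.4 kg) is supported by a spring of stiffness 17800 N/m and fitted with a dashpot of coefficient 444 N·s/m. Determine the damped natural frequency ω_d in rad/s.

30.0 rad/s

ω_n = √(k/m) = √(17800/16.4) = 32.94 rad/s.
Critical damping c_c = 2√(k·m) = 2√(17800 × 16.4) = 1081 N·s/m, so ζ = c/c_c = 444/1081 = 0.4109.
ω_d = ω_n√(1 − ζ²) = 32.94 × √(1 − 0.169) = 30.04 rad/s.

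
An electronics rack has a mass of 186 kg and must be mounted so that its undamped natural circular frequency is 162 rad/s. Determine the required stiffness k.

k = m·ω_n² = 186 × 162.0² = 186 × 26240 = 4881000 N/m.

4880000 N/m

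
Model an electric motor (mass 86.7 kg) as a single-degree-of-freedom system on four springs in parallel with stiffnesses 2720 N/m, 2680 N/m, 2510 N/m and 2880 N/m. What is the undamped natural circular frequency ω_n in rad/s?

11.2 rad/s

Parallel springs add: k_eq = 2720 + 2680 + 2510 + 2880 = 10790 N/m.
ω_n = √(k_eq/m) = √(10790/86.7) = √124.5 = 11.16 rad/s.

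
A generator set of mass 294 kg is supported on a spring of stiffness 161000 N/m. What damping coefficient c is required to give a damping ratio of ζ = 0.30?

4130 N·s/m

c_c = 2√(k·m) = 2√(161000 × 294) = 13760 N·s/m.
c = ζ·c_c = 0.30 × 13760 = 4128 N·s/m.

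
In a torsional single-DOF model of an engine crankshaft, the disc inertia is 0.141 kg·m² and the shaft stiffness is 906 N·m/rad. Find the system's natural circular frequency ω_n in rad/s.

80.2 rad/s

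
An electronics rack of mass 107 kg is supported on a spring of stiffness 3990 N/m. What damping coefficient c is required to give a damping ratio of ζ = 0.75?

980 N·s/m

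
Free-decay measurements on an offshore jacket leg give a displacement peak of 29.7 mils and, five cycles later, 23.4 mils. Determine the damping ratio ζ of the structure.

Logarithmic decrement δ = (1/n)·ln(x₀/x_n) = (1/5)·ln(29.7/23.4) = (1/5)·ln(1.269) = 0.04768.
ζ = δ/√(4π² + δ²) = 0.04768/√(39.48 + 0.00227) = 0.04768/6.283 = 0.007589.

0.00759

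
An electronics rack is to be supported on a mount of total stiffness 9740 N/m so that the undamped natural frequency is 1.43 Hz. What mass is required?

121 kg

ω_n = 2πf_n = 2π × 1.43 = 8.985 rad/s.
m = k/ω_n² = 9740/8.985² = 9740/80.73 = 120.6 kg.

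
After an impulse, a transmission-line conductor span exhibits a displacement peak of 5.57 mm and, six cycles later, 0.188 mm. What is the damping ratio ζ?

0.0895

Logarithmic decrement δ = (1/n)·ln(x₀/x_n) = (1/6)·ln(5.57/0.188) = (1/6)·ln(29.63) = 0.5648.
ζ = δ/√(4π² + δ²) = 0.5648/√(39.48 + 0.319) = 0.5648/6.309 = 0.08953.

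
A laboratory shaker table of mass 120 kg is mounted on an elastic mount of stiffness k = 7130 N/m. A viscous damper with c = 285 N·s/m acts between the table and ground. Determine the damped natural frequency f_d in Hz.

1.21 Hz

ω_n = √(k/m) = √(7130/120) = 7.708 rad/s.
Critical damping c_c = 2√(k·m) = 2√(7130 × 120) = 1850 N·s/m, so ζ = c/c_c = 285/1850 = 0.1541.
ω_d = ω_n√(1 − ζ²) = 7.708 × √(1 − 0.0237) = 7.616 rad/s.
f_d = ω_d/(2π) = 1.212 Hz.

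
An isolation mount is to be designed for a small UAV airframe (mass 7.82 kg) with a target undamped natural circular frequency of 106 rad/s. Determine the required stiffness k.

87900 N/m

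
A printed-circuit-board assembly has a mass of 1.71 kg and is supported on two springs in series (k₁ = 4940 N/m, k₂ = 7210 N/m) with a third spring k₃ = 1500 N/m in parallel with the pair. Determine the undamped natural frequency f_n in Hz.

Series pair: k_s = k₁k₂/(k₁+k₂) = (4940)(7210)/(4940 + 7210) = 2931 N/m. In parallel with k₃: k_eq = 2931 + 1500 = 4431 N/m.
ω_n = √(k_eq/m) = √(4431/1.71) = √2592 = 50.91 rad/s.
f_n = ω_n/(2π) = 50.91/6.283 = 8.102 Hz.

8.10 Hz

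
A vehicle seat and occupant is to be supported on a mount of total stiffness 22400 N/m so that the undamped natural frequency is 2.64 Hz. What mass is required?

81.4 kg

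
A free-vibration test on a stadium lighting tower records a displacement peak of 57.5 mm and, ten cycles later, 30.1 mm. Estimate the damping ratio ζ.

0.0103

Logarithmic decrement δ = (1/n)·ln(x₀/x_n) = (1/10)·ln(57.5/30.1) = (1/10)·ln(1.910) = 0.06473.
ζ = δ/√(4π² + δ²) = 0.06473/√(39.48 + 0.00419) = 0.06473/6.284 = 0.01030.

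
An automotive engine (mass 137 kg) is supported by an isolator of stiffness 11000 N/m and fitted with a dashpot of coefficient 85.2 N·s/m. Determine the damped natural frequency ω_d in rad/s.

8.96 rad/s

ω_n = √(k/m) = √(11000/137) = 8.961 rad/s.
Critical damping c_c = 2√(k·m) = 2√(11000 × 137) = 2455 N·s/m, so ζ = c/c_c = 85.2/2455 = 0.03470.
ω_d = ω_n√(1 − ζ²) = 8.961 × √(1 − 0.00120) = 8.955 rad/s.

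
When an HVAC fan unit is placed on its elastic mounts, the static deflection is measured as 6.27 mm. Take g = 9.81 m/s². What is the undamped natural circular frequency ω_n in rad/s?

ω_n = √(g/δ_st) = √(9.81/0.00627) = √1565 = 39.55 rad/s.

39.6 rad/s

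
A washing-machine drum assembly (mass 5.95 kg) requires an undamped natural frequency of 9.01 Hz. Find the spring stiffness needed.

19100 N/m

ω_n = 2πf_n = 2π × 9.01 = 56.61 rad/s.
k = m·ω_n² = 5.95 × 56.61² = 5.95 × 3205 = 19070 N/m.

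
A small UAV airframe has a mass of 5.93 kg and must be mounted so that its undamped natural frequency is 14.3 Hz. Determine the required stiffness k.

47900 N/m

ω_n = 2πf_n = 2π × 14.3 = 89.85 rad/s.
k = m·ω_n² = 5.93 × 89.85² = 5.93 × 8073 = 47870 N/m.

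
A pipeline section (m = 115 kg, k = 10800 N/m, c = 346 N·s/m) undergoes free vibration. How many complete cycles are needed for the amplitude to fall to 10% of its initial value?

ζ = c/(2√(km)) = 346/(2√(10800 × 115)) = 346/2229 = 0.1552.
Logarithmic decrement δ = 2πζ/√(1 − ζ²) = 2π × 0.1552/√(1 − 0.0241) = 0.9873.
x_n/x₀ = e^(−nδ) ≤ 0.1; take ln: n ≥ ln(1/0.1)/δ = 2.303/0.9873 = 2.332.
So 3 complete cycles are required.

3 cycles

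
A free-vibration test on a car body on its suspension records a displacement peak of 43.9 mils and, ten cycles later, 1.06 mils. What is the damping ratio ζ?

0.0592

Logarithmic decrement δ = (1/n)·ln(x₀/x_n) = (1/10)·ln(43.9/1.06) = (1/10)·ln(41.42) = 0.3724.
ζ = δ/√(4π² + δ²) = 0.3724/√(39.48 + 0.139) = 0.3724/6.294 = 0.05916.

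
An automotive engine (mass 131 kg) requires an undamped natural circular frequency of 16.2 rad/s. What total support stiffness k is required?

34400 N/m

k = m·ω_n² = 131 × 16.20² = 131 × 262.4 = 34380 N/m.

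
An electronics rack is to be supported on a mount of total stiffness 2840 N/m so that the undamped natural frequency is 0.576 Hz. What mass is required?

217 kg

ω_n = 2πf_n = 2π × 0.576 = 3.619 rad/s.
m = k/ω_n² = 2840/3.619² = 2840/13.10 = 216.8 kg.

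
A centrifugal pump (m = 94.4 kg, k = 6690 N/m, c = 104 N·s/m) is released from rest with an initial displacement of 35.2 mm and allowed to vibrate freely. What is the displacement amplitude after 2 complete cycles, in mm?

ζ = c/(2√(km)) = 104/(2√(6690 × 94.4)) = 104/1589 = 0.06543.
Logarithmic decrement δ = 2πζ/√(1 − ζ²) = 2π × 0.06543/√(1 − 0.00428) = 0.4120.
After n cycles, x_n/x₀ = e^(−nδ), so x_2 = 35.2 × e^(−2 × 0.4120) = 35.2 × 0.4387 = 15.44 mm.

15.4 mm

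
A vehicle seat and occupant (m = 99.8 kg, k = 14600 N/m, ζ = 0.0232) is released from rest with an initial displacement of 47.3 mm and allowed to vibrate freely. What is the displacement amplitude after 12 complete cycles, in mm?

8.22 mm

Logarithmic decrement δ = 2πζ/√(1 − ζ²) = 2π × 0.02320/√(1 − 0.000538) = 0.1458.
After n cycles, x_n/x₀ = e^(−nδ), so x_12 = 47.3 × e^(−12 × 0.1458) = 47.3 × 0.1738 = 8.222 mm.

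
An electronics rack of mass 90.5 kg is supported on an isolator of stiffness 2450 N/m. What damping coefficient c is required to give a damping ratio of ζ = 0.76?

c_c = 2√(k·m) = 2√(2450 × 90.5) = 941.8 N·s/m.
c = ζ·c_c = 0.76 × 941.8 = 715.7 N·s/m.

716 N·s/m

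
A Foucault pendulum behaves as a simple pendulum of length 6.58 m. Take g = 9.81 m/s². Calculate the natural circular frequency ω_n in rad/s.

1.22 rad/s

For a simple pendulum ω_n = √(g/L) = √(9.81/6.58) = √1.491 = 1.221 rad/s.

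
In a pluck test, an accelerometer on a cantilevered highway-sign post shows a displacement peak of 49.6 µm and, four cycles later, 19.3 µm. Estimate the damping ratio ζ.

0.0375

Logarithmic decrement δ = (1/n)·ln(x₀/x_n) = (1/4)·ln(49.6/19.3) = (1/4)·ln(2.570) = 0.2360.
ζ = δ/√(4π² + δ²) = 0.2360/√(39.48 + 0.0557) = 0.2360/6.288 = 0.03753.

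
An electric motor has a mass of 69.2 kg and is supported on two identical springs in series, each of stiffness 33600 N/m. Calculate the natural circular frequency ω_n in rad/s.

15.6 rad/s

Series springs: 1/k_eq = 2/33600, so k_eq = 33600/2 = 16800 N/m.
ω_n = √(k_eq/m) = √(16800/69.2) = √242.8 = 15.58 rad/s.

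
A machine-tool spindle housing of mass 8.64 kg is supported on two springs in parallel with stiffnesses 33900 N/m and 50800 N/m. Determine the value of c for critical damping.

Parallel springs add: k_eq = 33900 + 50800 = 84700 N/m.
c_c = 2√(k_eq·m) = 2√(84700 × 8.64) = 2 × 855.5 = 1711 N·s/m.

1710 N·s/m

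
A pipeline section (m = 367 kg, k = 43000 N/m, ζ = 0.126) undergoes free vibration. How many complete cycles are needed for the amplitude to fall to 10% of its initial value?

Logarithmic decrement δ = 2πζ/√(1 − ζ²) = 2π × 0.1260/√(1 − 0.0159) = 0.7980.
x_n/x₀ = e^(−nδ) ≤ 0.1; take ln: n ≥ ln(1/0.1)/δ = 2.303/0.7980 = 2.885.
So 3 complete cycles are required.

3 cycles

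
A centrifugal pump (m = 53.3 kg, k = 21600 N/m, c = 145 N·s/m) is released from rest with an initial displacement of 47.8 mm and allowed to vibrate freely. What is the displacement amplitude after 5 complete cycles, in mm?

5.69 mm

ζ = c/(2√(km)) = 145/(2√(21600 × 53.3)) = 145/2146 = 0.06757.
Logarithmic decrement δ = 2πζ/√(1 − ζ²) = 2π × 0.06757/√(1 − 0.00457) = 0.4255.
After n cycles, x_n/x₀ = e^(−nδ), so x_5 = 47.8 × e^(−5 × 0.4255) = 47.8 × 0.1191 = 5.694 mm.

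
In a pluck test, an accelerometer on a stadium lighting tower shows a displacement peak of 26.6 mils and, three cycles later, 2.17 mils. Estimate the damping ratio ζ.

Logarithmic decrement δ = (1/n)·ln(x₀/x_n) = (1/3)·ln(26.6/2.17) = (1/3)·ln(12.26) = 0.8354.
ζ = δ/√(4π² + δ²) = 0.8354/√(39.48 + 0.698) = 0.8354/6.338 = 0.1318.

0.132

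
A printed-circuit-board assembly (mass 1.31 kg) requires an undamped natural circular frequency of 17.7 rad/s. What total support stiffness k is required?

410 N/m

k = m·ω_n² = 1.31 × 17.70² = 1.31 × 313.3 = 410.4 N/m.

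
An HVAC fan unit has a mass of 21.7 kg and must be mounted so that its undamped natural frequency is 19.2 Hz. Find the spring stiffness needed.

ω_n = 2πf_n = 2π × 19.2 = 120.6 rad/s.
k = m·ω_n² = 21.7 × 120.6² = 21.7 × 14550 = 315800 N/m.

316000 N/m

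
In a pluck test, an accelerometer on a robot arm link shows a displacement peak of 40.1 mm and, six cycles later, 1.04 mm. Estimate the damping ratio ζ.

Logarithmic decrement δ = (1/n)·ln(x₀/x_n) = (1/6)·ln(40.1/1.04) = (1/6)·ln(38.56) = 0.6087.
ζ = δ/√(4π² + δ²) = 0.6087/√(39.48 + 0.371) = 0.6087/6.313 = 0.09643.

0.0964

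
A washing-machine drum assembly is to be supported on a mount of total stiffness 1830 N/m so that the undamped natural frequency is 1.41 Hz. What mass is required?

23.3 kg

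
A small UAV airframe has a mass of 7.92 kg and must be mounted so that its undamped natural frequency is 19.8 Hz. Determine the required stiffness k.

123000 N/m

ω_n = 2πf_n = 2π × 19.8 = 124.4 rad/s.
k = m·ω_n² = 7.92 × 124.4² = 7.92 × 15480 = 122600 N/m.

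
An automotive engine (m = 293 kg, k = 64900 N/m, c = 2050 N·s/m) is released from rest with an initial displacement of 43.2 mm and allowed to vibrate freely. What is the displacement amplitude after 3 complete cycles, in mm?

ζ = c/(2√(km)) = 2050/(2√(64900 × 293)) = 2050/8721 = 0.2351.
Logarithmic decrement δ = 2πζ/√(1 − ζ²) = 2π × 0.2351/√(1 − 0.0553) = 1.519.
After n cycles, x_n/x₀ = e^(−nδ), so x_3 = 43.2 × e^(−3 × 1.519) = 43.2 × 0.01048 = 0.4527 mm.

0.453 mm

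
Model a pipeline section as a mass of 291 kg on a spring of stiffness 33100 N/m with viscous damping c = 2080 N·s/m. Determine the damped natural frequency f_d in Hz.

1.60 Hz

ω_n = √(k/m) = √(33100/291) = 10.67 rad/s.
Critical damping c_c = 2√(k·m) = 2√(33100 × 291) = 6207 N·s/m, so ζ = c/c_c = 2080/6207 = 0.3351.
ω_d = ω_n√(1 − ζ²) = 10.67 × √(1 − 0.112) = 10.05 rad/s.
f_d = ω_d/(2π) = 1.599 Hz.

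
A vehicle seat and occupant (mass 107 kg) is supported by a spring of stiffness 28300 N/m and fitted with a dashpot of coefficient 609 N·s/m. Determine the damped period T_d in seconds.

0.392 s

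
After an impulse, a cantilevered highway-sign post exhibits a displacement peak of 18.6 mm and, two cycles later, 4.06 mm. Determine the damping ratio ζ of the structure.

0.120

Logarithmic decrement δ = (1/n)·ln(x₀/x_n) = (1/2)·ln(18.6/4.06) = (1/2)·ln(4.581) = 0.7610.
ζ = δ/√(4π² + δ²) = 0.7610/√(39.48 + 0.579) = 0.7610/6.329 = 0.1202.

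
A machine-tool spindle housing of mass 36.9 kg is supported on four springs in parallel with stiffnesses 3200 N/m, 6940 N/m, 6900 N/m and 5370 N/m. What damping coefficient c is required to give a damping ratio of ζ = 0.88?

Parallel springs add: k_eq = 3200 + 6940 + 6900 + 5370 = 22410 N/m.
c_c = 2√(k_eq·m) = 2√(22410 × 36.9) = 1819 N·s/m.
c = ζ·c_c = 0.88 × 1819 = 1600 N·s/m.

1600 N·s/m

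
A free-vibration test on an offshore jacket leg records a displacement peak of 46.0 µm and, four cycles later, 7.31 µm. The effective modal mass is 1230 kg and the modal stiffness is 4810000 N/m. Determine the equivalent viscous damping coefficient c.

Logarithmic decrement δ = (1/n)·ln(x₀/x_n) = (1/4)·ln(46.0/7.31) = (1/4)·ln(6.293) = 0.4598.
ζ = δ/√(4π² + δ²) = 0.4598/√(39.48 + 0.211) = 0.4598/6.300 = 0.07299.
c = ζ · 2√(km) = 0.07299 × 2√(4810000 × 1230) = 0.07299 × 153800 = 11230 N·s/m.

11200 N·s/m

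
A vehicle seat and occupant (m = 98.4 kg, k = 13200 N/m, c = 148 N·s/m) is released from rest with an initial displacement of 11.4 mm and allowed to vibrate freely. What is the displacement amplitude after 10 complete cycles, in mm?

0.191 mm

ζ = c/(2√(km)) = 148/(2√(13200 × 98.4)) = 148/2279 = 0.06493.
Logarithmic decrement δ = 2πζ/√(1 − ζ²) = 2π × 0.06493/√(1 − 0.00422) = 0.4088.
After n cycles, x_n/x₀ = e^(−nδ), so x_10 = 11.4 × e^(−10 × 0.4088) = 11.4 × 0.01677 = 0.1911 mm.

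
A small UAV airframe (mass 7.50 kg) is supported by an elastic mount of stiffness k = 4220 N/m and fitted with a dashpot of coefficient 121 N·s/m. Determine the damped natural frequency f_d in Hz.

ω_n = √(k/m) = √(4220/7.50) = 23.72 rad/s.
Critical damping c_c = 2√(k·m) = 2√(4220 × 7.50) = 355.8 N·s/m, so ζ = c/c_c = 121/355.8 = 0.3401.
ω_d = ω_n√(1 − ζ²) = 23.72 × √(1 − 0.116) = 22.31 rad/s.
f_d = ω_d/(2π) = 3.550 Hz.

3.55 Hz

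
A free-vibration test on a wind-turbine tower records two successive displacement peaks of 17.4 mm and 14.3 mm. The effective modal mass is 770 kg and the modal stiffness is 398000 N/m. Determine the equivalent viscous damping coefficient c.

1090 N·s/m

Logarithmic decrement δ = (1/n)·ln(x₀/x_n) = (1/1)·ln(17.4/14.3) = (1/1)·ln(1.217) = 0.1962.
ζ = δ/√(4π² + δ²) = 0.1962/√(39.48 + 0.0385) = 0.1962/6.286 = 0.03121.
c = ζ · 2√(km) = 0.03121 × 2√(398000 × 770) = 0.03121 × 35010 = 1093 N·s/m.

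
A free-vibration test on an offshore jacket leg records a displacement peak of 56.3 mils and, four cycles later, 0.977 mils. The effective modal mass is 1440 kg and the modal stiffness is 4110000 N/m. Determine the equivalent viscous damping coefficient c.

24500 N·s/m

Logarithmic decrement δ = (1/n)·ln(x₀/x_n) = (1/4)·ln(56.3/0.977) = (1/4)·ln(57.63) = 1.013.
ζ = δ/√(4π² + δ²) = 1.013/√(39.48 + 1.03) = 1.013/6.364 = 0.1592.
c = ζ · 2√(km) = 0.1592 × 2√(4110000 × 1440) = 0.1592 × 153900 = 24500 N·s/m.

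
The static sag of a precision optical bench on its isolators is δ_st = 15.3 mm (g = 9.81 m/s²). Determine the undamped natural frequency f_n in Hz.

ω_n = √(g/δ_st) = √(9.81/0.0153) = √641.2 = 25.32 rad/s.
f_n = ω_n/(2π) = 25.32/6.283 = 4.030 Hz.

4.03 Hz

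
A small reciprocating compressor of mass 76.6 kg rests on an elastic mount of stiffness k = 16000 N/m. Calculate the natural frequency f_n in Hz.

2.30 Hz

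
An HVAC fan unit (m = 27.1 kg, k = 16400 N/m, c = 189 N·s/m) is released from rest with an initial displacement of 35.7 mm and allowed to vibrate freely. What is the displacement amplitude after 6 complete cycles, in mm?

0.162 mm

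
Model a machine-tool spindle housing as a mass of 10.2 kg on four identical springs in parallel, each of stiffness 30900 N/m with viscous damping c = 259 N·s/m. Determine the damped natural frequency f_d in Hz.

17.4 Hz

Parallel springs add: k_eq = 4 × 30900 = 123600 N/m.
ω_n = √(k_eq/m) = √(123600/10.2) = 110.1 rad/s.
Critical damping c_c = 2√(k_eq·m) = 2√(123600 × 10.2) = 2246 N·s/m, so ζ = c/c_c = 259/2246 = 0.1153.
ω_d = ω_n√(1 − ζ²) = 110.1 × √(1 − 0.0133) = 109.3 rad/s.
f_d = ω_d/(2π) = 17.40 Hz.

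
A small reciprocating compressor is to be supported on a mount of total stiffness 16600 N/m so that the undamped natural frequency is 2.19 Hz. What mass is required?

ω_n = 2πf_n = 2π × 2.19 = 13.76 rad/s.
m = k/ω_n² = 16600/13.76² = 16600/189.3 = 87.67 kg.

87.7 kg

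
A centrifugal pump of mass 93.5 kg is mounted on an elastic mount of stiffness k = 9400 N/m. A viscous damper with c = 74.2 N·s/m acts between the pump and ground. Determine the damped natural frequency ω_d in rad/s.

10.0 rad/s

ω_n = √(k/m) = √(9400/93.5) = 10.03 rad/s.
Critical damping c_c = 2√(k·m) = 2√(9400 × 93.5) = 1875 N·s/m, so ζ = c/c_c = 74.2/1875 = 0.03957.
ω_d = ω_n√(1 − ζ²) = 10.03 × √(1 − 0.00157) = 10.02 rad/s.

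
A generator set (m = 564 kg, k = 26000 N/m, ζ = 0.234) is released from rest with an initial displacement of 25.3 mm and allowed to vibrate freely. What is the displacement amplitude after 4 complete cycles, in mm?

Logarithmic decrement δ = 2πζ/√(1 − ζ²) = 2π × 0.2340/√(1 − 0.0548) = 1.512.
After n cycles, x_n/x₀ = e^(−nδ), so x_4 = 25.3 × e^(−4 × 1.512) = 25.3 × 0.002360 = 0.05971 mm.

0.0597 mm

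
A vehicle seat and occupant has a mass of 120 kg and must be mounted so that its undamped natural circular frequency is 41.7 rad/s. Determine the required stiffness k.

209000 N/m

k = m·ω_n² = 120 × 41.70² = 120 × 1739 = 208700 N/m.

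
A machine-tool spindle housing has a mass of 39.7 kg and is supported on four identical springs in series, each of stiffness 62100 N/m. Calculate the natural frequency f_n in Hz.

Series springs: 1/k_eq = 4/62100, so k_eq = 62100/4 = 15530 N/m.
ω_n = √(k_eq/m) = √(15530/39.7) = √391.1 = 19.78 rad/s.
f_n = ω_n/(2π) = 19.78/6.283 = 3.147 Hz.

3.15 Hz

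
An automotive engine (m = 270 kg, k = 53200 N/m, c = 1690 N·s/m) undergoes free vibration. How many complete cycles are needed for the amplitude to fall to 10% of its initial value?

2 cycles

ζ = c/(2√(km)) = 1690/(2√(53200 × 270)) = 1690/7580 = 0.2230.
Logarithmic decrement δ = 2πζ/√(1 − ζ²) = 2π × 0.2230/√(1 − 0.0497) = 1.437.
x_n/x₀ = e^(−nδ) ≤ 0.1; take ln: n ≥ ln(1/0.1)/δ = 2.303/1.437 = 1.602.
So 2 complete cycles are required.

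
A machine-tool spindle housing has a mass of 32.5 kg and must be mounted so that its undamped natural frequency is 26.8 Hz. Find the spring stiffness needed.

ω_n = 2πf_n = 2π × 26.8 = 168.4 rad/s.
k = m·ω_n² = 32.5 × 168.4² = 32.5 × 28350 = 921500 N/m.

922000 N/m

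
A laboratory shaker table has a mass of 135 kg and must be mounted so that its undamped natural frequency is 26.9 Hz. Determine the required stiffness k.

3860000 N/m

ω_n = 2πf_n = 2π × 26.9 = 169.0 rad/s.
k = m·ω_n² = 135 × 169.0² = 135 × 28570 = 3857000 N/m.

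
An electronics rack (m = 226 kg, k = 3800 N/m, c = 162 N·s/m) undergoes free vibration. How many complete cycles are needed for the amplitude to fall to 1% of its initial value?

ζ = c/(2√(km)) = 162/(2√(3800 × 226)) = 162/1853 = 0.08741.
Logarithmic decrement δ = 2πζ/√(1 − ζ²) = 2π × 0.08741/√(1 − 0.00764) = 0.5513.
x_n/x₀ = e^(−nδ) ≤ 0.01; take ln: n ≥ ln(1/0.01)/δ = 4.605/0.5513 = 8.353.
So 9 complete cycles are required.

9 cycles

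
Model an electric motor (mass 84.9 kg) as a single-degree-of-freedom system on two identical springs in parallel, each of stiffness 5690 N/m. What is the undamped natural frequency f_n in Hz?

Parallel springs add: k_eq = 2 × 5690 = 11380 N/m.
ω_n = √(k_eq/m) = √(11380/84.9) = √134.0 = 11.58 rad/s.
f_n = ω_n/(2π) = 11.58/6.283 = 1.843 Hz.

1.84 Hz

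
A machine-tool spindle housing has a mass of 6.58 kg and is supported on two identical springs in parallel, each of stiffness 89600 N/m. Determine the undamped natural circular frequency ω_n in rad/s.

165 rad/s

Parallel springs add: k_eq = 2 × 89600 = 179200 N/m.
ω_n = √(k_eq/m) = √(179200/6.58) = √27230 = 165.0 rad/s.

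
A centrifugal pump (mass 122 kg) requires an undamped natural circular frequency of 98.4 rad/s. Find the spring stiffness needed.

1180000 N/m

k = m·ω_n² = 122 × 98.40² = 122 × 9683 = 1181000 N/m.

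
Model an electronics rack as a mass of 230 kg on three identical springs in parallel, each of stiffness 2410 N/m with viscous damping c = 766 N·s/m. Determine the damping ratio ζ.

0.297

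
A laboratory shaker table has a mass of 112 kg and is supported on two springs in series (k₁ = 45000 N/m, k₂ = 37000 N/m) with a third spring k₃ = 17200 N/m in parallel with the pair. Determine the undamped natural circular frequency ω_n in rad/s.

18.3 rad/s

Series pair: k_s = k₁k₂/(k₁+k₂) = (45000)(37000)/(45000 + 37000) = 20300 N/m. In parallel with k₃: k_eq = 20300 + 17200 = 37500 N/m.
ω_n = √(k_eq/m) = √(37500/112) = √334.9 = 18.30 rad/s.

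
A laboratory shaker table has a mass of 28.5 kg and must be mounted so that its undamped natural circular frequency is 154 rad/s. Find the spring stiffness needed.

k = m·ω_n² = 28.5 × 154.0² = 28.5 × 23720 = 675900 N/m.

676000 N/m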